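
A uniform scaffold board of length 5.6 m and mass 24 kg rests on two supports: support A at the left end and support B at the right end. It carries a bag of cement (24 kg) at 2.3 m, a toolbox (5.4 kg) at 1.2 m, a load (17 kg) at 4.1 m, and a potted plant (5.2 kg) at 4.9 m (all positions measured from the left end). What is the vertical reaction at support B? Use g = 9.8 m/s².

Take moments about support A.
Beam weight: 24 × 9.8 = 235.2 N down at 2.8 m → arm 2.8 m, τ = 235.2 × 2.8 = 658.6 N·m clockwise.
Bag of cement: 24 × 9.8 = 235.2 N down at 2.3 m → arm 2.3 m, τ = 235.2 × 2.3 = 541 N·m clockwise.
Toolbox: 5.4 × 9.8 = 52.92 N down at 1.2 m → arm 1.2 m, τ = 52.92 × 1.2 = 63.5 N·m clockwise.
Load: 17 × 9.8 = 166.6 N down at 4.1 m → arm 4.1 m, τ = 166.6 × 4.1 = 683.1 N·m clockwise.
Potted plant: 5.2 × 9.8 = 50.96 N down at 4.9 m → arm 4.9 m, τ = 50.96 × 4.9 = 249.7 N·m clockwise.
Net load moment about support A = 2196 N·m clockwise.
Reaction R at support B is upward at 5.6 m, arm 5.6 m → moment R × 5.6 counterclockwise.
For rotational equilibrium, R × 5.6 = 2196, so R = 392 N.

R_B ≈ 392 N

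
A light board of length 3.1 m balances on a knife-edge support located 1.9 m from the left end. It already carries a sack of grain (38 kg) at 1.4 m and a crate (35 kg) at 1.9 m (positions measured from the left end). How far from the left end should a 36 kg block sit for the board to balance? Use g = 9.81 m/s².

Taking torques about the knife-edge support (at 1.9 m from the left end):
Sack of grain: 38 × 9.81 = 372.8 N down at 1.4 m → arm 0.5 m, τ = 372.8 × 0.5 = 186.4 N·m counterclockwise.
Crate: acts at the knife-edge support, moment arm 0 → no torque.
Net moment of existing loads = 186.4 N·m counterclockwise.
The block weighs 36 × 9.81 = 353.2 N and must supply an equal clockwise moment, so its lever arm about the knife-edge support is 186.4 / 353.2 = 0.528 m.
That puts it at 1.9 + 0.528 = 2.43 m from the left end.

x ≈ 2.43 m from the left end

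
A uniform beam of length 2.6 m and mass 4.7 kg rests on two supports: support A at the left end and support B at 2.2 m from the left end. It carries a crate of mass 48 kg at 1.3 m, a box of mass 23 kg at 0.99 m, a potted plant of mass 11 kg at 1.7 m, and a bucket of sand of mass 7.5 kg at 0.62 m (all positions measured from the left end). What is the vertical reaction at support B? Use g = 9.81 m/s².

Sum moments about support A (its reaction then has zero moment arm).
Beam weight: 4.7 × 9.81 = 46.11 N down at 1.3 m → arm 1.3 m, τ = 46.11 × 1.3 = 59.94 N·m clockwise.
Crate: 48 × 9.81 = 470.9 N down at 1.3 m → arm 1.3 m, τ = 470.9 × 1.3 = 612.2 N·m clockwise.
Box: 23 × 9.81 = 225.6 N down at 0.99 m → arm 0.99 m, τ = 225.6 × 0.99 = 223.3 N·m clockwise.
Potted plant: 11 × 9.81 = 107.9 N down at 1.7 m → arm 1.7 m, τ = 107.9 × 1.7 = 183.4 N·m clockwise.
Bucket of sand: 7.5 × 9.81 = 73.58 N down at 0.62 m → arm 0.62 m, τ = 73.58 × 0.62 = 45.62 N·m clockwise.
Net load moment about support A = 1124 N·m clockwise.
Reaction R at support B is upward at 2.2 m, arm 2.2 m → moment R × 2.2 counterclockwise.
Στ = 0 ⇒ R × 2.2 = 1124 ⇒ R = 511 N.

R_B ≈ 511 N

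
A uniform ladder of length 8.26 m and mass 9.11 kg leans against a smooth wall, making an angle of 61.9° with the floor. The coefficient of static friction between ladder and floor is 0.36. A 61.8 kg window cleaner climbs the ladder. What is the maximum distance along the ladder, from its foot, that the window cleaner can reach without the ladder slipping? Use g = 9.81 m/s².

Choose the foot of the ladder as the axis so the floor normal and friction both act there and drop out.
Ladder weight 9.11×9.81 = 89.37 N acts at 4.13 m along the ladder; its horizontal arm is 4.13·cos61.9° = 1.945 m → τ = 173.8 N·m clockwise.
Window cleaner weight 61.8×9.81 = 606.3 N at distance d → arm d·cos61.9° → τ = 606.3·d·0.471 clockwise.
Wall normal N at the top has arm L sinθ = 7.286 m counterclockwise, so Στ = 0 gives N·7.286 = 173.8 + 285.6·d.
ΣFy = 0 ⇒ N_floor = 695.7 N, so the maximum friction is μ_s·N_floor = 0.36×695.7 = 250.5 N. ΣFx = 0 ⇒ N_wall = f, so at the slipping point N = 250.5 N.
Substituting: 250.5×7.286 = 173.8 + 285.6·d ⇒ d = (1825 − 173.8) / 285.6 = 5.78 m.

d ≈ 5.78 m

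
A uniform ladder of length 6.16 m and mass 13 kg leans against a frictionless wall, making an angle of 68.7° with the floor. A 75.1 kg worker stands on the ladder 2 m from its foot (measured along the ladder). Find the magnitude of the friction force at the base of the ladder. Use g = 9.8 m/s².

f ≈ 118 N

About the foot of the ladder:
Ladder weight 13×9.8 = 127.4 N acts at 3.08 m along the ladder; its horizontal arm is 3.08·cos68.7° = 1.119 m → τ = 142.6 N·m clockwise.
Worker: 75.1×9.8 = 736 N at 2 m → arm 0.7265 m → τ = 534.7 N·m clockwise.
Wall normal N acts horizontally at the top; its moment arm is the height L sinθ = 6.16·sin68.7° = 5.739 m, counterclockwise.
Balancing moments: N × 5.739 = 677.3, giving N = 118 N.
ΣFx = 0: friction at the foot balances the wall's push, so f = N_wall = 118 N.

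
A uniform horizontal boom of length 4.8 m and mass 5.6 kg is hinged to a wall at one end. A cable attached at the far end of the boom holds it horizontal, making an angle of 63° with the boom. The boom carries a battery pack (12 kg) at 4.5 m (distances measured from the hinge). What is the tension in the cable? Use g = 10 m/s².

Taking torques about the hinge:
Beam weight: 5.6 × 10 = 56 N down at 2.4 m → arm 2.4 m, τ = 56 × 2.4 = 134.4 N·m clockwise.
Battery pack: 12 × 10 = 120 N down at 4.5 m → arm 4.5 m, τ = 120 × 4.5 = 540 N·m clockwise.
Total clockwise load moment = 674.4 N·m.
The cable tension T acts at 4.8 m; only its component perpendicular to the boom, T sinθ, produces torque. sin 63° = 0.891.
Στ = 0 ⇒ T × 4.8 × 0.891 = 674.4 ⇒ T = 674.4 / 4.277 = 158 N.

T ≈ 158 N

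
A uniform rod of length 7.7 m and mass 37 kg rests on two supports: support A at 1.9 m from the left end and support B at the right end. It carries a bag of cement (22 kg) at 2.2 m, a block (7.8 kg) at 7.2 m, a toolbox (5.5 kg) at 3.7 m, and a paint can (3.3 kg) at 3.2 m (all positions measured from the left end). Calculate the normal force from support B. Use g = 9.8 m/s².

Taking torques about support A:
Beam weight: 37 × 9.8 = 362.6 N down at 3.85 m → arm 1.95 m, τ = 362.6 × 1.95 = 707.1 N·m clockwise.
Bag of cement: 22 × 9.8 = 215.6 N down at 2.2 m → arm 0.3 m, τ = 215.6 × 0.3 = 64.68 N·m clockwise.
Block: 7.8 × 9.8 = 76.44 N down at 7.2 m → arm 5.3 m, τ = 76.44 × 5.3 = 405.1 N·m clockwise.
Toolbox: 5.5 × 9.8 = 53.9 N down at 3.7 m → arm 1.8 m, τ = 53.9 × 1.8 = 97.02 N·m clockwise.
Paint can: 3.3 × 9.8 = 32.34 N down at 3.2 m → arm 1.3 m, τ = 32.34 × 1.3 = 42.04 N·m clockwise.
Net load moment about support A = 1316 N·m clockwise.
Reaction R at support B is upward at 7.7 m, arm 5.8 m → moment R × 5.8 counterclockwise.
For rotational equilibrium, R × 5.8 = 1316, so R = 227 N.

R_B ≈ 227 N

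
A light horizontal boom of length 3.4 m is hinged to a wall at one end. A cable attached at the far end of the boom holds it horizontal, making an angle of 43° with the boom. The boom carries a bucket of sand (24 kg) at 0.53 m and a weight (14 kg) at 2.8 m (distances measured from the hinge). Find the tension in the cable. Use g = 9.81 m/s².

T ≈ 220 N

Take moments about the hinge.
Bucket of sand: 24 × 9.81 = 235.4 N down at 0.53 m → arm 0.53 m, τ = 235.4 × 0.53 = 124.8 N·m clockwise.
Weight: 14 × 9.81 = 137.3 N down at 2.8 m → arm 2.8 m, τ = 137.3 × 2.8 = 384.4 N·m clockwise.
Total clockwise load moment = 509.2 N·m.
The cable tension T acts at 3.4 m; only its component perpendicular to the boom, T sinθ, produces torque. sin 43° = 0.682.
Balancing moments: T × 3.4 × 0.682 = 509.2, giving T = 509.2 / 2.319 = 220 N.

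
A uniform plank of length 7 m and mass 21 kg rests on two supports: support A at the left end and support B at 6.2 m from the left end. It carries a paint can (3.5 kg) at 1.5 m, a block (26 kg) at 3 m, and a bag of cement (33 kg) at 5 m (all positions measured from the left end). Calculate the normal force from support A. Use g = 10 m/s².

Choose support B as the axis so its reaction then has zero moment arm.
Beam weight: 21 × 10 = 210 N down at 3.5 m → arm 2.7 m, τ = 210 × 2.7 = 567 N·m counterclockwise.
Paint can: 3.5 × 10 = 35 N down at 1.5 m → arm 4.7 m, τ = 35 × 4.7 = 164.5 N·m counterclockwise.
Block: 26 × 10 = 260 N down at 3 m → arm 3.2 m, τ = 260 × 3.2 = 832 N·m counterclockwise.
Bag of cement: 33 × 10 = 330 N down at 5 m → arm 1.2 m, τ = 330 × 1.2 = 396 N·m counterclockwise.
Net load moment about support B = 1960 N·m counterclockwise.
Reaction R at support A is upward at 0 m, arm 6.2 m → moment R × 6.2 clockwise.
Στ = 0 ⇒ R × 6.2 = 1960 ⇒ R = 316 N.

R_A ≈ 316 N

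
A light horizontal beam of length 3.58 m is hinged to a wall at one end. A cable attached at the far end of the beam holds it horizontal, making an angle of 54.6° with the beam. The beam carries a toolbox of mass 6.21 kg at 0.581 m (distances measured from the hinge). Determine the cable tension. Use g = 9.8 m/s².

Taking torques about the hinge:
Toolbox: 6.21 × 9.8 = 60.86 N down at 0.581 m → arm 0.581 m, τ = 60.86 × 0.581 = 35.36 N·m clockwise.
Total clockwise load moment = 35.36 N·m.
The cable tension T acts at 3.58 m; only its component perpendicular to the beam, T sinθ, produces torque. sin 54.6° = 0.8151.
Setting net torque to zero: T × 3.58 × 0.8151 = 35.36 → T = 35.36 / 2.918 = 12.1 N.

T ≈ 12.1 N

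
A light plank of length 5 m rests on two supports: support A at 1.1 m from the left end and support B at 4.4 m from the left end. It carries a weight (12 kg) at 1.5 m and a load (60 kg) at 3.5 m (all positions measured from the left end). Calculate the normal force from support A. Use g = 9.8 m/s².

R_A ≈ 264 N

About support B:
Weight: 12 × 9.8 = 117.6 N down at 1.5 m → arm 2.9 m, τ = 117.6 × 2.9 = 341 N·m counterclockwise.
Load: 60 × 9.8 = 588 N down at 3.5 m → arm 0.9 m, τ = 588 × 0.9 = 529.2 N·m counterclockwise.
Net load moment about support B = 870.2 N·m counterclockwise.
Reaction R at support A is upward at 1.1 m, arm 3.3 m → moment R × 3.3 clockwise.
Balancing moments: R × 3.3 = 870.2, giving R = 264 N.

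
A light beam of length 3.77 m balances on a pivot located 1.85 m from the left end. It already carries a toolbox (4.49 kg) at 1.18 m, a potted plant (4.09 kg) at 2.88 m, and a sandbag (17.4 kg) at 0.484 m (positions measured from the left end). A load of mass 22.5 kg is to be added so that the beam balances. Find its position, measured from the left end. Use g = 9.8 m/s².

Choose the pivot (at 1.85 m from the left end) as the axis so the support reaction has zero arm there.
Toolbox: 4.49 × 9.8 = 44 N down at 1.18 m → arm 0.67 m, τ = 44 × 0.67 = 29.48 N·m counterclockwise.
Potted plant: 4.09 × 9.8 = 40.08 N down at 2.88 m → arm 1.03 m, τ = 40.08 × 1.03 = 41.28 N·m clockwise.
Sandbag: 17.4 × 9.8 = 170.5 N down at 0.484 m → arm 1.366 m, τ = 170.5 × 1.366 = 232.9 N·m counterclockwise.
Net moment of existing loads = 221.1 N·m counterclockwise.
The load weighs 22.5 × 9.8 = 220.5 N and must supply an equal clockwise moment, so its lever arm about the pivot is 221.1 / 220.5 = 1 m.
That puts it at 1.85 + 1 = 2.85 m from the left end.

x ≈ 2.85 m from the left end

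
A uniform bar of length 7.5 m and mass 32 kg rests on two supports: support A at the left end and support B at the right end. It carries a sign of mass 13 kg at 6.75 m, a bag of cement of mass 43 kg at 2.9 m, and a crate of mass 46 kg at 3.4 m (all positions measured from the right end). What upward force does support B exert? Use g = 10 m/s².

R_B ≈ 688 N

About support A:
Beam weight: 32 × 10 = 320 N down at 3.75 m → arm 3.75 m, τ = 320 × 3.75 = 1200 N·m clockwise.
Sign: 13 × 10 = 130 N down at 6.75 m → arm 0.75 m, τ = 130 × 0.75 = 97.5 N·m clockwise.
Bag of cement: 43 × 10 = 430 N down at 2.9 m → arm 4.6 m, τ = 430 × 4.6 = 1978 N·m clockwise.
Crate: 46 × 10 = 460 N down at 3.4 m → arm 4.1 m, τ = 460 × 4.1 = 1886 N·m clockwise.
Net load moment about support A = 5162 N·m clockwise.
Reaction R at support B is upward at 0 m, arm 7.5 m → moment R × 7.5 counterclockwise.
For rotational equilibrium, R × 7.5 = 5162, so R = 688 N.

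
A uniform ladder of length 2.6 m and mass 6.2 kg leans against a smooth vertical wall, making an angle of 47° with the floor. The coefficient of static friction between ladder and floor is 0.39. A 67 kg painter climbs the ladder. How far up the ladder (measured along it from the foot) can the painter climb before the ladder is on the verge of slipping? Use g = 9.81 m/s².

Sum moments about the foot of the ladder (the floor normal and friction both act there and drop out).
Ladder weight 6.2×9.81 = 60.82 N acts at 1.3 m along the ladder; its horizontal arm is 1.3·cos47° = 0.8866 m → τ = 53.92 N·m clockwise.
Painter weight 67×9.81 = 657.3 N at distance d → arm d·cos47° → τ = 657.3·d·0.682 clockwise.
Wall normal N at the top has arm L sinθ = 1.902 m counterclockwise, so Στ = 0 gives N·1.902 = 53.92 + 448.3·d.
ΣFy = 0 ⇒ N_floor = 718.1 N, so the maximum friction is μ_s·N_floor = 0.39×718.1 = 280.1 N. ΣFx = 0 ⇒ N_wall = f, so at the slipping point N = 280.1 N.
Substituting: 280.1×1.902 = 53.92 + 448.3·d ⇒ d = (532.8 − 53.92) / 448.3 = 1.07 m.

d ≈ 1.07 m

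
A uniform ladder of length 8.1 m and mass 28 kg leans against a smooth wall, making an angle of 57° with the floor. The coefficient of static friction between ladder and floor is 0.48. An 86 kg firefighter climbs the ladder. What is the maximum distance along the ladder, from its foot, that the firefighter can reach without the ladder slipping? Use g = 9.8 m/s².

d ≈ 6.62 m

Taking torques about the foot of the ladder:
Ladder weight 28×9.8 = 274.4 N acts at 4.05 m along the ladder; its horizontal arm is 4.05·cos57° = 2.206 m → τ = 605.3 N·m clockwise.
Firefighter weight 86×9.8 = 842.8 N at distance d → arm d·cos57° → τ = 842.8·d·0.5446 clockwise.
Wall normal N at the top has arm L sinθ = 6.793 m counterclockwise, so Στ = 0 gives N·6.793 = 605.3 + 459·d.
ΣFy = 0 ⇒ N_floor = 1117 N, so the maximum friction is μ_s·N_floor = 0.48×1117 = 536.2 N. ΣFx = 0 ⇒ N_wall = f, so at the slipping point N = 536.2 N.
Substituting: 536.2×6.793 = 605.3 + 459·d ⇒ d = (3642 − 605.3) / 459 = 6.62 m.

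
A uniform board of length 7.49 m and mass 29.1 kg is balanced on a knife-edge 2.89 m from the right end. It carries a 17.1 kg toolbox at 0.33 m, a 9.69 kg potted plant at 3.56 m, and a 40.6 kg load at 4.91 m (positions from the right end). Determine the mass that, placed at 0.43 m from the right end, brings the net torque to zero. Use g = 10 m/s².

m ≈ 28.3 kg

Sum moments about the knife-edge (at 2.89 m from the right end) (the support reaction has zero arm there).
Beam weight: 29.1 × 10 = 291 N down at 3.745 m → arm 0.855 m, τ = 291 × 0.855 = 248.8 N·m counterclockwise.
Toolbox: 17.1 × 10 = 171 N down at 0.33 m → arm 2.56 m, τ = 171 × 2.56 = 437.8 N·m clockwise.
Potted plant: 9.69 × 10 = 96.9 N down at 3.56 m → arm 0.67 m, τ = 96.9 × 0.67 = 64.92 N·m counterclockwise.
Load: 40.6 × 10 = 406 N down at 4.91 m → arm 2.02 m, τ = 406 × 2.02 = 820.1 N·m counterclockwise.
Net moment of known loads = 696 N·m counterclockwise.
An unknown mass m at 0.43 m has arm 2.46 m; its moment is m·g·2.46 clockwise.
Balancing moments: m × 10 × 2.46 = 696, giving m = 696 / (10 × 2.46) = 28.3 kg.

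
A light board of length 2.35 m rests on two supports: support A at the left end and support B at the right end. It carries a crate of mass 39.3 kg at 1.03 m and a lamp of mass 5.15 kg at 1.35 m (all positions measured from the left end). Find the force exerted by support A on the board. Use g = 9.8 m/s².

R_A ≈ 238 N

Take moments about support B.
Crate: 39.3 × 9.8 = 385.1 N down at 1.03 m → arm 1.32 m, τ = 385.1 × 1.32 = 508.3 N·m counterclockwise.
Lamp: 5.15 × 9.8 = 50.47 N down at 1.35 m → arm 1 m, τ = 50.47 × 1 = 50.47 N·m counterclockwise.
Net load moment about support B = 558.8 N·m counterclockwise.
Reaction R at support A is upward at 0 m, arm 2.35 m → moment R × 2.35 clockwise.
For rotational equilibrium, R × 2.35 = 558.8, so R = 238 N.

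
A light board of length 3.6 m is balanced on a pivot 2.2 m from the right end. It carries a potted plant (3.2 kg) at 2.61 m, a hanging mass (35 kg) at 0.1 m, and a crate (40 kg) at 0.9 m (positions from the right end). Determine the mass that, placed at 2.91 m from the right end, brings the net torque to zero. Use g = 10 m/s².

Take moments about the pivot (at 2.2 m from the right end).
Potted plant: 3.2 × 10 = 32 N down at 2.61 m → arm 0.41 m, τ = 32 × 0.41 = 13.12 N·m counterclockwise.
Hanging mass: 35 × 10 = 350 N down at 0.1 m → arm 2.1 m, τ = 350 × 2.1 = 735 N·m clockwise.
Crate: 40 × 10 = 400 N down at 0.9 m → arm 1.3 m, τ = 400 × 1.3 = 520 N·m clockwise.
Net moment of known loads = 1242 N·m clockwise.
An unknown mass m at 2.91 m has arm 0.71 m; its moment is m·g·0.71 counterclockwise.
Στ = 0 ⇒ m × 10 × 0.71 = 1242 ⇒ m = 1242 / (10 × 0.71) = 175 kg.

m ≈ 175 kg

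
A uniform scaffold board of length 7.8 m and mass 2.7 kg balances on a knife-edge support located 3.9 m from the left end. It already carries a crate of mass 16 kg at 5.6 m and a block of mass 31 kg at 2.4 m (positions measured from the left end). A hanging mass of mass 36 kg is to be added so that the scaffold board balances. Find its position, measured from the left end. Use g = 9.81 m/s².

x ≈ 4.44 m from the left end

Sum moments about the knife-edge support (at 3.9 m from the left end) (the support reaction has zero arm there).
Beam weight: acts at the knife-edge support, moment arm 0 → no torque.
Crate: 16 × 9.81 = 157 N down at 5.6 m → arm 1.7 m, τ = 157 × 1.7 = 266.9 N·m clockwise.
Block: 31 × 9.81 = 304.1 N down at 2.4 m → arm 1.5 m, τ = 304.1 × 1.5 = 456.2 N·m counterclockwise.
Net moment of existing loads = 189.3 N·m counterclockwise.
The hanging mass weighs 36 × 9.81 = 353.2 N and must supply an equal clockwise moment, so its lever arm about the knife-edge support is 189.3 / 353.2 = 0.536 m.
That puts it at 3.9 + 0.536 = 4.44 m from the left end.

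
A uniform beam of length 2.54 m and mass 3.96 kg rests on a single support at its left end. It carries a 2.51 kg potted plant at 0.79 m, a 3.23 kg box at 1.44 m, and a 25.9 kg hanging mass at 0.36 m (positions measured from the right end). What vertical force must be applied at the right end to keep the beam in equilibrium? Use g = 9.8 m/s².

Take moments about the left end.
Beam weight: 3.96 × 9.8 = 38.81 N down at 1.27 m → arm 1.27 m, τ = 38.81 × 1.27 = 49.29 N·m clockwise.
Potted plant: 2.51 × 9.8 = 24.6 N down at 0.79 m → arm 1.75 m, τ = 24.6 × 1.75 = 43.05 N·m clockwise.
Box: 3.23 × 9.8 = 31.65 N down at 1.44 m → arm 1.1 m, τ = 31.65 × 1.1 = 34.81 N·m clockwise.
Hanging mass: 25.9 × 9.8 = 253.8 N down at 0.36 m → arm 2.18 m, τ = 253.8 × 2.18 = 553.3 N·m clockwise.
Net moment of the loads = 680.4 N·m clockwise.
The upward force F acts at the right end, arm 2.54 m, giving F × 2.54 counterclockwise.
Στ = 0 ⇒ F × 2.54 = 680.4 ⇒ F = 680.4 / 2.54 = 268 N.

F ≈ 268 N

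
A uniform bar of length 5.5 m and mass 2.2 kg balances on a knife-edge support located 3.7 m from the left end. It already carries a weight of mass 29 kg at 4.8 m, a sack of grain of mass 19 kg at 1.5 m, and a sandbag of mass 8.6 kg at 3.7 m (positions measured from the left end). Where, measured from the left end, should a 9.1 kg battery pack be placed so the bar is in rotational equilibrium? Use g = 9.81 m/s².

x ≈ 5.02 m from the left end

Taking torques about the knife-edge support (at 3.7 m from the left end):
Beam weight: 2.2 × 9.81 = 21.58 N down at 2.75 m → arm 0.95 m, τ = 21.58 × 0.95 = 20.5 N·m counterclockwise.
Weight: 29 × 9.81 = 284.5 N down at 4.8 m → arm 1.1 m, τ = 284.5 × 1.1 = 313 N·m clockwise.
Sack of grain: 19 × 9.81 = 186.4 N down at 1.5 m → arm 2.2 m, τ = 186.4 × 2.2 = 410.1 N·m counterclockwise.
Sandbag: acts at the knife-edge support, moment arm 0 → no torque.
Net moment of existing loads = 117.6 N·m counterclockwise.
The battery pack weighs 9.1 × 9.81 = 89.27 N and must supply an equal clockwise moment, so its lever arm about the knife-edge support is 117.6 / 89.27 = 1.32 m.
That puts it at 3.7 + 1.32 = 5.02 m from the left end.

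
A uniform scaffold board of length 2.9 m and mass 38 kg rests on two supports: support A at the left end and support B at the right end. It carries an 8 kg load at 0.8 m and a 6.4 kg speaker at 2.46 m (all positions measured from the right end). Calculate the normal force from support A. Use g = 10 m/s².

Take moments about support B.
Beam weight: 38 × 10 = 380 N down at 1.45 m → arm 1.45 m, τ = 380 × 1.45 = 551 N·m counterclockwise.
Load: 8 × 10 = 80 N down at 0.8 m → arm 0.8 m, τ = 80 × 0.8 = 64 N·m counterclockwise.
Speaker: 6.4 × 10 = 64 N down at 2.46 m → arm 2.46 m, τ = 64 × 2.46 = 157.4 N·m counterclockwise.
Net load moment about support B = 772.4 N·m counterclockwise.
Reaction R at support A is upward at 2.9 m, arm 2.9 m → moment R × 2.9 clockwise.
Balancing moments: R × 2.9 = 772.4, giving R = 266 N.

R_A ≈ 266 N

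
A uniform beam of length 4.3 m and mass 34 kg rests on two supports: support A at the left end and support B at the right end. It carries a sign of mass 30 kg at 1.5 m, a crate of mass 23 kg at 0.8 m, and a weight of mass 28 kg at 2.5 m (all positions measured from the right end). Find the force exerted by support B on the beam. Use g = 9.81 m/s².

R_B ≈ 657 N

Sum moments about support A (its reaction then has zero moment arm).
Beam weight: 34 × 9.81 = 333.5 N down at 2.15 m → arm 2.15 m, τ = 333.5 × 2.15 = 717 N·m clockwise.
Sign: 30 × 9.81 = 294.3 N down at 1.5 m → arm 2.8 m, τ = 294.3 × 2.8 = 824 N·m clockwise.
Crate: 23 × 9.81 = 225.6 N down at 0.8 m → arm 3.5 m, τ = 225.6 × 3.5 = 789.6 N·m clockwise.
Weight: 28 × 9.81 = 274.7 N down at 2.5 m → arm 1.8 m, τ = 274.7 × 1.8 = 494.5 N·m clockwise.
Net load moment about support A = 2825 N·m clockwise.
Reaction R at support B is upward at 0 m, arm 4.3 m → moment R × 4.3 counterclockwise.
For rotational equilibrium, R × 4.3 = 2825, so R = 657 N.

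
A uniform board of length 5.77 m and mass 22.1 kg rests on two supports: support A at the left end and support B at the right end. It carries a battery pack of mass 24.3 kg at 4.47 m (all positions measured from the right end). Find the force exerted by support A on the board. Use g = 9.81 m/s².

About support B:
Beam weight: 22.1 × 9.81 = 216.8 N down at 2.885 m → arm 2.885 m, τ = 216.8 × 2.885 = 625.5 N·m counterclockwise.
Battery pack: 24.3 × 9.81 = 238.4 N down at 4.47 m → arm 4.47 m, τ = 238.4 × 4.47 = 1066 N·m counterclockwise.
Net load moment about support B = 1692 N·m counterclockwise.
Reaction R at support A is upward at 5.77 m, arm 5.77 m → moment R × 5.77 clockwise.
For rotational equilibrium, R × 5.77 = 1692, so R = 293 N.

R_A ≈ 293 N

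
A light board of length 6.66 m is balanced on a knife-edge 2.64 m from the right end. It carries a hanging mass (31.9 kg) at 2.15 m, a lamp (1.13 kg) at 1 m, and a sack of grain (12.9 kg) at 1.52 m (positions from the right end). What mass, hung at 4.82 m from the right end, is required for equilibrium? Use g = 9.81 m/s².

m ≈ 14.6 kg

Sum moments about the knife-edge (at 2.64 m from the right end) (the support reaction has zero arm there).
Hanging mass: 31.9 × 9.81 = 312.9 N down at 2.15 m → arm 0.49 m, τ = 312.9 × 0.49 = 153.3 N·m clockwise.
Lamp: 1.13 × 9.81 = 11.09 N down at 1 m → arm 1.64 m, τ = 11.09 × 1.64 = 18.19 N·m clockwise.
Sack of grain: 12.9 × 9.81 = 126.5 N down at 1.52 m → arm 1.12 m, τ = 126.5 × 1.12 = 141.7 N·m clockwise.
Net moment of known loads = 313.2 N·m clockwise.
An unknown mass m at 4.82 m has arm 2.18 m; its moment is m·g·2.18 counterclockwise.
Setting net torque to zero: m × 9.81 × 2.18 = 313.2 → m = 313.2 / (9.81 × 2.18) = 14.6 kg.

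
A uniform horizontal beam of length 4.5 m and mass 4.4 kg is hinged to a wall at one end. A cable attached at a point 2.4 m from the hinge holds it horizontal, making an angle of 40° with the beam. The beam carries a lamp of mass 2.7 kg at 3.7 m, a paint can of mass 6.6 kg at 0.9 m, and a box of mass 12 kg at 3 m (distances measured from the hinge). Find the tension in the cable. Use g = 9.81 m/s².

Take moments about the hinge.
Beam weight: 4.4 × 9.81 = 43.16 N down at 2.25 m → arm 2.25 m, τ = 43.16 × 2.25 = 97.11 N·m clockwise.
Lamp: 2.7 × 9.81 = 26.49 N down at 3.7 m → arm 3.7 m, τ = 26.49 × 3.7 = 98.01 N·m clockwise.
Paint can: 6.6 × 9.81 = 64.75 N down at 0.9 m → arm 0.9 m, τ = 64.75 × 0.9 = 58.27 N·m clockwise.
Box: 12 × 9.81 = 117.7 N down at 3 m → arm 3 m, τ = 117.7 × 3 = 353.1 N·m clockwise.
Total clockwise load moment = 606.5 N·m.
The cable tension T acts at 2.4 m; only its component perpendicular to the beam, T sinθ, produces torque. sin 40° = 0.6428.
Setting net torque to zero: T × 2.4 × 0.6428 = 606.5 → T = 606.5 / 1.543 = 393 N.

T ≈ 393 N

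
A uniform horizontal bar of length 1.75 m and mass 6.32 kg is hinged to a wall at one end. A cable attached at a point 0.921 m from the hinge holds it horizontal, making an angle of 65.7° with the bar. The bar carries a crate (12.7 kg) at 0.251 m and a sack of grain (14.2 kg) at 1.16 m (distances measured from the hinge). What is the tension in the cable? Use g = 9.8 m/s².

T ≈ 294 N

Sum moments about the hinge (the unknown hinge reaction has zero arm there).
Beam weight: 6.32 × 9.8 = 61.94 N down at 0.875 m → arm 0.875 m, τ = 61.94 × 0.875 = 54.2 N·m clockwise.
Crate: 12.7 × 9.8 = 124.5 N down at 0.251 m → arm 0.251 m, τ = 124.5 × 0.251 = 31.25 N·m clockwise.
Sack of grain: 14.2 × 9.8 = 139.2 N down at 1.16 m → arm 1.16 m, τ = 139.2 × 1.16 = 161.5 N·m clockwise.
Total clockwise load moment = 246.9 N·m.
The cable tension T acts at 0.921 m; only its component perpendicular to the bar, T sinθ, produces torque. sin 65.7° = 0.9114.
For rotational equilibrium, T × 0.921 × 0.9114 = 246.9, so T = 246.9 / 0.8394 = 294 N.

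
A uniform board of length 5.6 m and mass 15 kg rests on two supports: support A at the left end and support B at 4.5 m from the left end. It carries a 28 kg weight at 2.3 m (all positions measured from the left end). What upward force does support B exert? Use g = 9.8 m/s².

R_B ≈ 232 N

Sum moments about support A (its reaction then has zero moment arm).
Beam weight: 15 × 9.8 = 147 N down at 2.8 m → arm 2.8 m, τ = 147 × 2.8 = 411.6 N·m clockwise.
Weight: 28 × 9.8 = 274.4 N down at 2.3 m → arm 2.3 m, τ = 274.4 × 2.3 = 631.1 N·m clockwise.
Net load moment about support A = 1043 N·m clockwise.
Reaction R at support B is upward at 4.5 m, arm 4.5 m → moment R × 4.5 counterclockwise.
Στ = 0 ⇒ R × 4.5 = 1043 ⇒ R = 232 N.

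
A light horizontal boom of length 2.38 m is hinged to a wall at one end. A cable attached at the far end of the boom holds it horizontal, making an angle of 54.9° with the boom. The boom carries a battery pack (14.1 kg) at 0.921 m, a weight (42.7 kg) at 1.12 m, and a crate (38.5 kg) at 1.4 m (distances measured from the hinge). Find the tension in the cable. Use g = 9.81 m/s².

Take moments about the hinge.
Battery pack: 14.1 × 9.81 = 138.3 N down at 0.921 m → arm 0.921 m, τ = 138.3 × 0.921 = 127.4 N·m clockwise.
Weight: 42.7 × 9.81 = 418.9 N down at 1.12 m → arm 1.12 m, τ = 418.9 × 1.12 = 469.2 N·m clockwise.
Crate: 38.5 × 9.81 = 377.7 N down at 1.4 m → arm 1.4 m, τ = 377.7 × 1.4 = 528.8 N·m clockwise.
Total clockwise load moment = 1125 N·m.
The cable tension T acts at 2.38 m; only its component perpendicular to the boom, T sinθ, produces torque. sin 54.9° = 0.8181.
Στ = 0 ⇒ T × 2.38 × 0.8181 = 1125 ⇒ T = 1125 / 1.947 = 578 N.

T ≈ 578 N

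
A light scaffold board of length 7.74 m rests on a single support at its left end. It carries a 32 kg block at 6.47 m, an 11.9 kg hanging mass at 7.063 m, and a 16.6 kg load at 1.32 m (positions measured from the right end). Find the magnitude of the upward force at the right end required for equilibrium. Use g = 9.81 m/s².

Sum moments about the left end (the unknown pivot reaction has zero arm there).
Block: 32 × 9.81 = 313.9 N down at 6.47 m → arm 1.27 m, τ = 313.9 × 1.27 = 398.7 N·m clockwise.
Hanging mass: 11.9 × 9.81 = 116.7 N down at 7.063 m → arm 0.677 m, τ = 116.7 × 0.677 = 79.01 N·m clockwise.
Load: 16.6 × 9.81 = 162.8 N down at 1.32 m → arm 6.42 m, τ = 162.8 × 6.42 = 1045 N·m clockwise.
Net moment of the loads = 1523 N·m clockwise.
The upward force F acts at the right end, arm 7.74 m, giving F × 7.74 counterclockwise.
Setting net torque to zero: F × 7.74 = 1523 → F = 1523 / 7.74 = 197 N.

F ≈ 197 N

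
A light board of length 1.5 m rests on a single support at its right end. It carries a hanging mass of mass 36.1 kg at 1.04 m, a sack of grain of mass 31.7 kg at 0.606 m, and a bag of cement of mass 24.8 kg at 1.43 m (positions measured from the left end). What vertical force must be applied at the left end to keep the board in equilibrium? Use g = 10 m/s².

Choose the right end as the axis so the unknown pivot reaction has zero arm there.
Hanging mass: 36.1 × 10 = 361 N down at 1.04 m → arm 0.46 m, τ = 361 × 0.46 = 166.1 N·m counterclockwise.
Sack of grain: 31.7 × 10 = 317 N down at 0.606 m → arm 0.894 m, τ = 317 × 0.894 = 283.4 N·m counterclockwise.
Bag of cement: 24.8 × 10 = 248 N down at 1.43 m → arm 0.07 m, τ = 248 × 0.07 = 17.36 N·m counterclockwise.
Net moment of the loads = 466.9 N·m counterclockwise.
The upward force F acts at the left end, arm 1.5 m, giving F × 1.5 clockwise.
Setting net torque to zero: F × 1.5 = 466.9 → F = 466.9 / 1.5 = 311 N.

F ≈ 311 N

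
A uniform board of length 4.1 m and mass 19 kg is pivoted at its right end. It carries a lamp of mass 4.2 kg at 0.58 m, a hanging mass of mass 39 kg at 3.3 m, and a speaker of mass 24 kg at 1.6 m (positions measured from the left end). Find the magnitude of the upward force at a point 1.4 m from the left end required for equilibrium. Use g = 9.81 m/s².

About the right end:
Beam weight: 19 × 9.81 = 186.4 N down at 2.05 m → arm 2.05 m, τ = 186.4 × 2.05 = 382.1 N·m counterclockwise.
Lamp: 4.2 × 9.81 = 41.2 N down at 0.58 m → arm 3.52 m, τ = 41.2 × 3.52 = 145 N·m counterclockwise.
Hanging mass: 39 × 9.81 = 382.6 N down at 3.3 m → arm 0.8 m, τ = 382.6 × 0.8 = 306.1 N·m counterclockwise.
Speaker: 24 × 9.81 = 235.4 N down at 1.6 m → arm 2.5 m, τ = 235.4 × 2.5 = 588.5 N·m counterclockwise.
Net moment of the loads = 1422 N·m counterclockwise.
The upward force F acts at a point 1.4 m from the left end, arm 2.7 m, giving F × 2.7 clockwise.
Setting net torque to zero: F × 2.7 = 1422 → F = 1422 / 2.7 = 527 N.

F ≈ 527 N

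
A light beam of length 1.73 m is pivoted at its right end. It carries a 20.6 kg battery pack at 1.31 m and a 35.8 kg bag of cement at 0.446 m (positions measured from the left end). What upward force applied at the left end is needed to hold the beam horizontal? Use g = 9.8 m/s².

About the right end:
Battery pack: 20.6 × 9.8 = 201.9 N down at 1.31 m → arm 0.42 m, τ = 201.9 × 0.42 = 84.8 N·m counterclockwise.
Bag of cement: 35.8 × 9.8 = 350.8 N down at 0.446 m → arm 1.284 m, τ = 350.8 × 1.284 = 450.4 N·m counterclockwise.
Net moment of the loads = 535.2 N·m counterclockwise.
The upward force F acts at the left end, arm 1.73 m, giving F × 1.73 clockwise.
Στ = 0 ⇒ F × 1.73 = 535.2 ⇒ F = 535.2 / 1.73 = 309 N.

F ≈ 309 N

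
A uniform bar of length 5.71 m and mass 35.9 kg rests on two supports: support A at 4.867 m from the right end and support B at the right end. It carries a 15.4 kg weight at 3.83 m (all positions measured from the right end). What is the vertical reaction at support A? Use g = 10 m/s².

About support B:
Beam weight: 35.9 × 10 = 359 N down at 2.855 m → arm 2.855 m, τ = 359 × 2.855 = 1025 N·m counterclockwise.
Weight: 15.4 × 10 = 154 N down at 3.83 m → arm 3.83 m, τ = 154 × 3.83 = 589.8 N·m counterclockwise.
Net load moment about support B = 1615 N·m counterclockwise.
Reaction R at support A is upward at 4.867 m, arm 4.867 m → moment R × 4.867 clockwise.
For rotational equilibrium, R × 4.867 = 1615, so R = 332 N.

R_A ≈ 332 N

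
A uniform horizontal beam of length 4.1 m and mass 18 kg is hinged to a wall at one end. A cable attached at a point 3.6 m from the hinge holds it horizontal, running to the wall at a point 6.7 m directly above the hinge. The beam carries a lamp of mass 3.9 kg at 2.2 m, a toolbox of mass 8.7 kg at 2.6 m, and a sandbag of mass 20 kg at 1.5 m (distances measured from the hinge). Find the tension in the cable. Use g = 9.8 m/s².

Sum moments about the hinge (the unknown hinge reaction has zero arm there).
Beam weight: 18 × 9.8 = 176.4 N down at 2.05 m → arm 2.05 m, τ = 176.4 × 2.05 = 361.6 N·m clockwise.
Lamp: 3.9 × 9.8 = 38.22 N down at 2.2 m → arm 2.2 m, τ = 38.22 × 2.2 = 84.08 N·m clockwise.
Toolbox: 8.7 × 9.8 = 85.26 N down at 2.6 m → arm 2.6 m, τ = 85.26 × 2.6 = 221.7 N·m clockwise.
Sandbag: 20 × 9.8 = 196 N down at 1.5 m → arm 1.5 m, τ = 196 × 1.5 = 294 N·m clockwise.
Total clockwise load moment = 961.4 N·m.
The cable tension T acts at 3.6 m; only its component perpendicular to the beam, T sinθ, produces torque. sinθ = h/√(h²+d²) = 6.7/√(6.7²+3.6²) = 0.8809.
Balancing moments: T × 3.6 × 0.8809 = 961.4, giving T = 961.4 / 3.171 = 303 N.

T ≈ 303 N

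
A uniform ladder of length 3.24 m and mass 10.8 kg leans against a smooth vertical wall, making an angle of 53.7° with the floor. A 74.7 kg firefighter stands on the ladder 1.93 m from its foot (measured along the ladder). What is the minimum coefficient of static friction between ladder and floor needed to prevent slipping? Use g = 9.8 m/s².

Sum moments about the foot of the ladder (the floor normal and friction both act there and drop out).
Ladder weight 10.8×9.8 = 105.8 N acts at 1.62 m along the ladder; its horizontal arm is 1.62·cos53.7° = 0.9591 m → τ = 101.5 N·m clockwise.
Firefighter: 74.7×9.8 = 732.1 N at 1.93 m → arm 1.143 m → τ = 836.8 N·m clockwise.
Wall normal N acts horizontally at the top; its moment arm is the height L sinθ = 3.24·sin53.7° = 2.611 m, counterclockwise.
Setting net torque to zero: N × 2.611 = 938.3 → N = 359.4 N.
ΣFx = 0 ⇒ f = N_wall = 359.4 N. ΣFy = 0 ⇒ N_floor = 837.9 N.
μ_min = f / N_floor = 359.4 / 837.9 = 0.429.

μ_min ≈ 0.429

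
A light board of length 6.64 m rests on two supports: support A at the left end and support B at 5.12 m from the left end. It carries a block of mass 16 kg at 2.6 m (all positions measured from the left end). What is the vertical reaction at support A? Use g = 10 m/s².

Sum moments about support B (its reaction then has zero moment arm).
Block: 16 × 10 = 160 N down at 2.6 m → arm 2.52 m, τ = 160 × 2.52 = 403.2 N·m counterclockwise.
Net load moment about support B = 403.2 N·m counterclockwise.
Reaction R at support A is upward at 0 m, arm 5.12 m → moment R × 5.12 clockwise.
Στ = 0 ⇒ R × 5.12 = 403.2 ⇒ R = 78.8 N.

R_A ≈ 78.8 N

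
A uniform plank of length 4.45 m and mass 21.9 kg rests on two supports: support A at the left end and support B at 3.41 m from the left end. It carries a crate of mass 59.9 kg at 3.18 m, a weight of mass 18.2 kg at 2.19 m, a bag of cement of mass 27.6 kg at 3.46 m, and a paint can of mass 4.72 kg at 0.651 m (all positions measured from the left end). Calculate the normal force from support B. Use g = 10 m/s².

R_B ≈ 1110 N

Sum moments about support A (its reaction then has zero moment arm).
Beam weight: 21.9 × 10 = 219 N down at 2.225 m → arm 2.225 m, τ = 219 × 2.225 = 487.3 N·m clockwise.
Crate: 59.9 × 10 = 599 N down at 3.18 m → arm 3.18 m, τ = 599 × 3.18 = 1905 N·m clockwise.
Weight: 18.2 × 10 = 182 N down at 2.19 m → arm 2.19 m, τ = 182 × 2.19 = 398.6 N·m clockwise.
Bag of cement: 27.6 × 10 = 276 N down at 3.46 m → arm 3.46 m, τ = 276 × 3.46 = 955 N·m clockwise.
Paint can: 4.72 × 10 = 47.2 N down at 0.651 m → arm 0.651 m, τ = 47.2 × 0.651 = 30.73 N·m clockwise.
Net load moment about support A = 3777 N·m clockwise.
Reaction R at support B is upward at 3.41 m, arm 3.41 m → moment R × 3.41 counterclockwise.
Balancing moments: R × 3.41 = 3777, giving R = 1110 N.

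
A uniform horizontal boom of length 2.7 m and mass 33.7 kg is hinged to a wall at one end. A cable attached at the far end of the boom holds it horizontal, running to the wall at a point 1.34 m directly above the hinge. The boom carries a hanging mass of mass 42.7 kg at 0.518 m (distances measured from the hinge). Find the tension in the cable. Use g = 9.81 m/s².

About the hinge:
Beam weight: 33.7 × 9.81 = 330.6 N down at 1.35 m → arm 1.35 m, τ = 330.6 × 1.35 = 446.3 N·m clockwise.
Hanging mass: 42.7 × 9.81 = 418.9 N down at 0.518 m → arm 0.518 m, τ = 418.9 × 0.518 = 217 N·m clockwise.
Total clockwise load moment = 663.3 N·m.
The cable tension T acts at 2.7 m; only its component perpendicular to the boom, T sinθ, produces torque. sinθ = h/√(h²+d²) = 1.34/√(1.34²+2.7²) = 0.4446.
Setting net torque to zero: T × 2.7 × 0.4446 = 663.3 → T = 663.3 / 1.2 = 553 N.

T ≈ 553 N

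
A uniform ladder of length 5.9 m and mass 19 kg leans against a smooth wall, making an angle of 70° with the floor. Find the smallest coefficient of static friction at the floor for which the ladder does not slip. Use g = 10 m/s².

μ_min ≈ 0.182

Take moments about the foot of the ladder.
Ladder weight 19×10 = 190 N acts at 2.95 m along the ladder; its horizontal arm is 2.95·cos70° = 1.009 m → τ = 191.7 N·m clockwise.
Wall normal N acts horizontally at the top; its moment arm is the height L sinθ = 5.9·sin70° = 5.544 m, counterclockwise.
For rotational equilibrium, N × 5.544 = 191.7, so N = 34.58 N.
ΣFx = 0 ⇒ f = N_wall = 34.58 N. ΣFy = 0 ⇒ N_floor = 190 N.
μ_min = f / N_floor = 34.58 / 190 = 0.182.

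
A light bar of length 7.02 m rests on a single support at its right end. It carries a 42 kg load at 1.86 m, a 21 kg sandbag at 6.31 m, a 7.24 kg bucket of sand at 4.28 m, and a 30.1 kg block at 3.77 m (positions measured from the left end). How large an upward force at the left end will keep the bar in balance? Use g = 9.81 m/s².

Take moments about the right end.
Load: 42 × 9.81 = 412 N down at 1.86 m → arm 5.16 m, τ = 412 × 5.16 = 2126 N·m counterclockwise.
Sandbag: 21 × 9.81 = 206 N down at 6.31 m → arm 0.71 m, τ = 206 × 0.71 = 146.3 N·m counterclockwise.
Bucket of sand: 7.24 × 9.81 = 71.02 N down at 4.28 m → arm 2.74 m, τ = 71.02 × 2.74 = 194.6 N·m counterclockwise.
Block: 30.1 × 9.81 = 295.3 N down at 3.77 m → arm 3.25 m, τ = 295.3 × 3.25 = 959.7 N·m counterclockwise.
Net moment of the loads = 3427 N·m counterclockwise.
The upward force F acts at the left end, arm 7.02 m, giving F × 7.02 clockwise.
Balancing moments: F × 7.02 = 3427, giving F = 3427 / 7.02 = 488 N.

F ≈ 488 N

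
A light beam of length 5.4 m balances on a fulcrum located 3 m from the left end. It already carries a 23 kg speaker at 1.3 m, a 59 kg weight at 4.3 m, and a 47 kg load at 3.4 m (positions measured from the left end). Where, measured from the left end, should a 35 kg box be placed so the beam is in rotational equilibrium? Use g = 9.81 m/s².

Choose the fulcrum (at 3 m from the left end) as the axis so the support reaction has zero arm there.
Speaker: 23 × 9.81 = 225.6 N down at 1.3 m → arm 1.7 m, τ = 225.6 × 1.7 = 383.5 N·m counterclockwise.
Weight: 59 × 9.81 = 578.8 N down at 4.3 m → arm 1.3 m, τ = 578.8 × 1.3 = 752.4 N·m clockwise.
Load: 47 × 9.81 = 461.1 N down at 3.4 m → arm 0.4 m, τ = 461.1 × 0.4 = 184.4 N·m clockwise.
Net moment of existing loads = 553.3 N·m clockwise.
The box weighs 35 × 9.81 = 343.4 N and must supply an equal counterclockwise moment, so its lever arm about the fulcrum is 553.3 / 343.4 = 1.61 m.
That puts it at 3 − 1.61 = 1.39 m from the left end.

x ≈ 1.39 m from the left end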